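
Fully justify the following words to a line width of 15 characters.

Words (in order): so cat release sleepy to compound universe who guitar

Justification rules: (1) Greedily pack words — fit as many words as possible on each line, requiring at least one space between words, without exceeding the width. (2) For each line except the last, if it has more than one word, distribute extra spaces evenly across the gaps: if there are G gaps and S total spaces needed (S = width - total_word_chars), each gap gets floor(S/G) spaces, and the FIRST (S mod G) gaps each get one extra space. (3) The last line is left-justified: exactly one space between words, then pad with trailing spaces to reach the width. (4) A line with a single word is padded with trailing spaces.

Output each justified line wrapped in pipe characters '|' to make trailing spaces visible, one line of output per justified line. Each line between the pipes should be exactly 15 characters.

Line 1: ['so', 'cat', 'release'] (min_width=14, slack=1)
Line 2: ['sleepy', 'to'] (min_width=9, slack=6)
Line 3: ['compound'] (min_width=8, slack=7)
Line 4: ['universe', 'who'] (min_width=12, slack=3)
Line 5: ['guitar'] (min_width=6, slack=9)

Answer: |so  cat release|
|sleepy       to|
|compound       |
|universe    who|
|guitar         |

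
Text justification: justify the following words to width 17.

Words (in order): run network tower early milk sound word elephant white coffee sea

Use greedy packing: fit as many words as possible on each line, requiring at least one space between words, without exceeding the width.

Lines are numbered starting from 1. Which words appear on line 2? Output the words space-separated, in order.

Answer: early milk sound

Derivation:
Line 1: ['run', 'network', 'tower'] (min_width=17, slack=0)
Line 2: ['early', 'milk', 'sound'] (min_width=16, slack=1)
Line 3: ['word', 'elephant'] (min_width=13, slack=4)
Line 4: ['white', 'coffee', 'sea'] (min_width=16, slack=1)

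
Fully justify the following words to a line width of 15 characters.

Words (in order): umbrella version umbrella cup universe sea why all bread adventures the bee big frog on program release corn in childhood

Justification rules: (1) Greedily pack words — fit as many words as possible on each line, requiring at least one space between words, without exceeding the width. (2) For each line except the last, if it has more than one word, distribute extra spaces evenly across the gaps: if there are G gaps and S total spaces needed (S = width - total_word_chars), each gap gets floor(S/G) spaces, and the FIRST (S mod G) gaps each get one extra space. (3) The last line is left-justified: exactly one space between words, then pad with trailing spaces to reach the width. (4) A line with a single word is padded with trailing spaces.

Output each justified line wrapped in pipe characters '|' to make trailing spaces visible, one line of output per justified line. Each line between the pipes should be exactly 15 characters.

Line 1: ['umbrella'] (min_width=8, slack=7)
Line 2: ['version'] (min_width=7, slack=8)
Line 3: ['umbrella', 'cup'] (min_width=12, slack=3)
Line 4: ['universe', 'sea'] (min_width=12, slack=3)
Line 5: ['why', 'all', 'bread'] (min_width=13, slack=2)
Line 6: ['adventures', 'the'] (min_width=14, slack=1)
Line 7: ['bee', 'big', 'frog', 'on'] (min_width=15, slack=0)
Line 8: ['program', 'release'] (min_width=15, slack=0)
Line 9: ['corn', 'in'] (min_width=7, slack=8)
Line 10: ['childhood'] (min_width=9, slack=6)

Answer: |umbrella       |
|version        |
|umbrella    cup|
|universe    sea|
|why  all  bread|
|adventures  the|
|bee big frog on|
|program release|
|corn         in|
|childhood      |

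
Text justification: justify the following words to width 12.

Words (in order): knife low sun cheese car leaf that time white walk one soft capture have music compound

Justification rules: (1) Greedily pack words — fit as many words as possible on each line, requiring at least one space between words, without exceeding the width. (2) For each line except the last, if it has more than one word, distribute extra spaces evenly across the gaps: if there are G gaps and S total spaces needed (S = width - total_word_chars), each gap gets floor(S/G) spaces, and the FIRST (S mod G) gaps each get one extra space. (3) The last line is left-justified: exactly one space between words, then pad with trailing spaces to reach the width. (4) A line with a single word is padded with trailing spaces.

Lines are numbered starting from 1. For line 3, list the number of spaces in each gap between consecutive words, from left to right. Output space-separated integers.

Answer: 5

Derivation:
Line 1: ['knife', 'low'] (min_width=9, slack=3)
Line 2: ['sun', 'cheese'] (min_width=10, slack=2)
Line 3: ['car', 'leaf'] (min_width=8, slack=4)
Line 4: ['that', 'time'] (min_width=9, slack=3)
Line 5: ['white', 'walk'] (min_width=10, slack=2)
Line 6: ['one', 'soft'] (min_width=8, slack=4)
Line 7: ['capture', 'have'] (min_width=12, slack=0)
Line 8: ['music'] (min_width=5, slack=7)
Line 9: ['compound'] (min_width=8, slack=4)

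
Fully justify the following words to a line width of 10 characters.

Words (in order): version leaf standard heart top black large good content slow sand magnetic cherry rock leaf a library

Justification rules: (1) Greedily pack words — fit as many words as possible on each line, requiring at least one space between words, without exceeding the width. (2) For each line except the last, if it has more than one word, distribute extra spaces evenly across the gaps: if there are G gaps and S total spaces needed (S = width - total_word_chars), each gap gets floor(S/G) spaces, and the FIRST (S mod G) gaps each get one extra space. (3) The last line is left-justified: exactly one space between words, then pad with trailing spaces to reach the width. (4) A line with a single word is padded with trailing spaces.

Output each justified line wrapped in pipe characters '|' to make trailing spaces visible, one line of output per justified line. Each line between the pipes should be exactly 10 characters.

Answer: |version   |
|leaf      |
|standard  |
|heart  top|
|black     |
|large good|
|content   |
|slow  sand|
|magnetic  |
|cherry    |
|rock  leaf|
|a library |

Derivation:
Line 1: ['version'] (min_width=7, slack=3)
Line 2: ['leaf'] (min_width=4, slack=6)
Line 3: ['standard'] (min_width=8, slack=2)
Line 4: ['heart', 'top'] (min_width=9, slack=1)
Line 5: ['black'] (min_width=5, slack=5)
Line 6: ['large', 'good'] (min_width=10, slack=0)
Line 7: ['content'] (min_width=7, slack=3)
Line 8: ['slow', 'sand'] (min_width=9, slack=1)
Line 9: ['magnetic'] (min_width=8, slack=2)
Line 10: ['cherry'] (min_width=6, slack=4)
Line 11: ['rock', 'leaf'] (min_width=9, slack=1)
Line 12: ['a', 'library'] (min_width=9, slack=1)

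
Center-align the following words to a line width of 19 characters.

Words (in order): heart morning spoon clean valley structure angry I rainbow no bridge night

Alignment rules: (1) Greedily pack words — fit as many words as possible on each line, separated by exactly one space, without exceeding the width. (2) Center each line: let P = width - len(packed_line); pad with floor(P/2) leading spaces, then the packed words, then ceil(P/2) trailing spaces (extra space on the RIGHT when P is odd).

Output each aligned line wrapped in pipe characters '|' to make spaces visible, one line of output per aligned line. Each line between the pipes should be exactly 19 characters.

Line 1: ['heart', 'morning', 'spoon'] (min_width=19, slack=0)
Line 2: ['clean', 'valley'] (min_width=12, slack=7)
Line 3: ['structure', 'angry', 'I'] (min_width=17, slack=2)
Line 4: ['rainbow', 'no', 'bridge'] (min_width=17, slack=2)
Line 5: ['night'] (min_width=5, slack=14)

Answer: |heart morning spoon|
|   clean valley    |
| structure angry I |
| rainbow no bridge |
|       night       |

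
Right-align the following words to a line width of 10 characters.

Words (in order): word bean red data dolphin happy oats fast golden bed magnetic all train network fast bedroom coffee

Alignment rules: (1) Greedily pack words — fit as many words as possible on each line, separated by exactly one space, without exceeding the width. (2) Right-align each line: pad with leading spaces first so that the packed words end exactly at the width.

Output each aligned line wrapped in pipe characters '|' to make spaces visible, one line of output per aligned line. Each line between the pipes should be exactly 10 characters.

Line 1: ['word', 'bean'] (min_width=9, slack=1)
Line 2: ['red', 'data'] (min_width=8, slack=2)
Line 3: ['dolphin'] (min_width=7, slack=3)
Line 4: ['happy', 'oats'] (min_width=10, slack=0)
Line 5: ['fast'] (min_width=4, slack=6)
Line 6: ['golden', 'bed'] (min_width=10, slack=0)
Line 7: ['magnetic'] (min_width=8, slack=2)
Line 8: ['all', 'train'] (min_width=9, slack=1)
Line 9: ['network'] (min_width=7, slack=3)
Line 10: ['fast'] (min_width=4, slack=6)
Line 11: ['bedroom'] (min_width=7, slack=3)
Line 12: ['coffee'] (min_width=6, slack=4)

Answer: | word bean|
|  red data|
|   dolphin|
|happy oats|
|      fast|
|golden bed|
|  magnetic|
| all train|
|   network|
|      fast|
|   bedroom|
|    coffee|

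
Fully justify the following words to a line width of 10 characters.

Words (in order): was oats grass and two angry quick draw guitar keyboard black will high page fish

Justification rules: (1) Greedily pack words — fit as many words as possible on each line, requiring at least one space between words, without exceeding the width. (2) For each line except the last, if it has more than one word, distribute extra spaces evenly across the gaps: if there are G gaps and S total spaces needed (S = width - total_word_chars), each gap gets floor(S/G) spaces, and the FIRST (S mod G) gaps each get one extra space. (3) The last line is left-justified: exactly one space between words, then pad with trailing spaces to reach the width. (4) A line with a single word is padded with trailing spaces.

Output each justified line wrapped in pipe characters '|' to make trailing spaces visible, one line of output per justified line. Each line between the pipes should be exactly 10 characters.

Line 1: ['was', 'oats'] (min_width=8, slack=2)
Line 2: ['grass', 'and'] (min_width=9, slack=1)
Line 3: ['two', 'angry'] (min_width=9, slack=1)
Line 4: ['quick', 'draw'] (min_width=10, slack=0)
Line 5: ['guitar'] (min_width=6, slack=4)
Line 6: ['keyboard'] (min_width=8, slack=2)
Line 7: ['black', 'will'] (min_width=10, slack=0)
Line 8: ['high', 'page'] (min_width=9, slack=1)
Line 9: ['fish'] (min_width=4, slack=6)

Answer: |was   oats|
|grass  and|
|two  angry|
|quick draw|
|guitar    |
|keyboard  |
|black will|
|high  page|
|fish      |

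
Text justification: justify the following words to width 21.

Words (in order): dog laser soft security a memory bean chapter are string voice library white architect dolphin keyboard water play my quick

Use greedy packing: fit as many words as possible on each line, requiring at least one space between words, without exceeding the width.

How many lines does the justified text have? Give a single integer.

Line 1: ['dog', 'laser', 'soft'] (min_width=14, slack=7)
Line 2: ['security', 'a', 'memory'] (min_width=17, slack=4)
Line 3: ['bean', 'chapter', 'are'] (min_width=16, slack=5)
Line 4: ['string', 'voice', 'library'] (min_width=20, slack=1)
Line 5: ['white', 'architect'] (min_width=15, slack=6)
Line 6: ['dolphin', 'keyboard'] (min_width=16, slack=5)
Line 7: ['water', 'play', 'my', 'quick'] (min_width=19, slack=2)
Total lines: 7

Answer: 7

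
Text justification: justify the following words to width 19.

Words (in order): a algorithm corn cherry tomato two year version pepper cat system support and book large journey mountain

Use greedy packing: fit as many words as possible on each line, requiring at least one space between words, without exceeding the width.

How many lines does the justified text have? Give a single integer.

Line 1: ['a', 'algorithm', 'corn'] (min_width=16, slack=3)
Line 2: ['cherry', 'tomato', 'two'] (min_width=17, slack=2)
Line 3: ['year', 'version', 'pepper'] (min_width=19, slack=0)
Line 4: ['cat', 'system', 'support'] (min_width=18, slack=1)
Line 5: ['and', 'book', 'large'] (min_width=14, slack=5)
Line 6: ['journey', 'mountain'] (min_width=16, slack=3)
Total lines: 6

Answer: 6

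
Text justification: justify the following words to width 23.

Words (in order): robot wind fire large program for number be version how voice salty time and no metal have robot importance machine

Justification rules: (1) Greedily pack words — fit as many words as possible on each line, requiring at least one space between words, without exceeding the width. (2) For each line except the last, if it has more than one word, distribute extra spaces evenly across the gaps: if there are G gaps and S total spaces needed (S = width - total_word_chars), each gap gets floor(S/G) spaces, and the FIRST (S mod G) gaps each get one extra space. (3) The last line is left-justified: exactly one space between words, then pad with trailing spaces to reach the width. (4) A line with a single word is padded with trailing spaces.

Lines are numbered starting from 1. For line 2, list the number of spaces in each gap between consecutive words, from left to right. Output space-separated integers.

Answer: 2 2 1

Derivation:
Line 1: ['robot', 'wind', 'fire', 'large'] (min_width=21, slack=2)
Line 2: ['program', 'for', 'number', 'be'] (min_width=21, slack=2)
Line 3: ['version', 'how', 'voice', 'salty'] (min_width=23, slack=0)
Line 4: ['time', 'and', 'no', 'metal', 'have'] (min_width=22, slack=1)
Line 5: ['robot', 'importance'] (min_width=16, slack=7)
Line 6: ['machine'] (min_width=7, slack=16)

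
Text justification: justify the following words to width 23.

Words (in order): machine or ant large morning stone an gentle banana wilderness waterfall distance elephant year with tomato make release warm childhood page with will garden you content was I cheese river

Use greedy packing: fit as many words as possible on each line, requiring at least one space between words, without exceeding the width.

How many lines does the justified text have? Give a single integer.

Line 1: ['machine', 'or', 'ant', 'large'] (min_width=20, slack=3)
Line 2: ['morning', 'stone', 'an', 'gentle'] (min_width=23, slack=0)
Line 3: ['banana', 'wilderness'] (min_width=17, slack=6)
Line 4: ['waterfall', 'distance'] (min_width=18, slack=5)
Line 5: ['elephant', 'year', 'with'] (min_width=18, slack=5)
Line 6: ['tomato', 'make', 'release'] (min_width=19, slack=4)
Line 7: ['warm', 'childhood', 'page'] (min_width=19, slack=4)
Line 8: ['with', 'will', 'garden', 'you'] (min_width=20, slack=3)
Line 9: ['content', 'was', 'I', 'cheese'] (min_width=20, slack=3)
Line 10: ['river'] (min_width=5, slack=18)
Total lines: 10

Answer: 10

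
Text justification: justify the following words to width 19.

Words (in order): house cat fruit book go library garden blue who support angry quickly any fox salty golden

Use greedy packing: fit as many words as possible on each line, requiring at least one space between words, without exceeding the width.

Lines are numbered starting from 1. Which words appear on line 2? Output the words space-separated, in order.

Answer: book go library

Derivation:
Line 1: ['house', 'cat', 'fruit'] (min_width=15, slack=4)
Line 2: ['book', 'go', 'library'] (min_width=15, slack=4)
Line 3: ['garden', 'blue', 'who'] (min_width=15, slack=4)
Line 4: ['support', 'angry'] (min_width=13, slack=6)
Line 5: ['quickly', 'any', 'fox'] (min_width=15, slack=4)
Line 6: ['salty', 'golden'] (min_width=12, slack=7)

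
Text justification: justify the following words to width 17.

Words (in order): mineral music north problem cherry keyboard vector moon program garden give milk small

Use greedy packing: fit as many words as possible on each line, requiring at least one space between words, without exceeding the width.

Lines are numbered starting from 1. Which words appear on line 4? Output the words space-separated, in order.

Line 1: ['mineral', 'music'] (min_width=13, slack=4)
Line 2: ['north', 'problem'] (min_width=13, slack=4)
Line 3: ['cherry', 'keyboard'] (min_width=15, slack=2)
Line 4: ['vector', 'moon'] (min_width=11, slack=6)
Line 5: ['program', 'garden'] (min_width=14, slack=3)
Line 6: ['give', 'milk', 'small'] (min_width=15, slack=2)

Answer: vector moon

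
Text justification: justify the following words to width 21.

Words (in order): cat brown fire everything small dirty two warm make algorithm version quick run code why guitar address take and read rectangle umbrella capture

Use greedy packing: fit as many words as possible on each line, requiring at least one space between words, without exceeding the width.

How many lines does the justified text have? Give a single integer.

Line 1: ['cat', 'brown', 'fire'] (min_width=14, slack=7)
Line 2: ['everything', 'small'] (min_width=16, slack=5)
Line 3: ['dirty', 'two', 'warm', 'make'] (min_width=19, slack=2)
Line 4: ['algorithm', 'version'] (min_width=17, slack=4)
Line 5: ['quick', 'run', 'code', 'why'] (min_width=18, slack=3)
Line 6: ['guitar', 'address', 'take'] (min_width=19, slack=2)
Line 7: ['and', 'read', 'rectangle'] (min_width=18, slack=3)
Line 8: ['umbrella', 'capture'] (min_width=16, slack=5)
Total lines: 8

Answer: 8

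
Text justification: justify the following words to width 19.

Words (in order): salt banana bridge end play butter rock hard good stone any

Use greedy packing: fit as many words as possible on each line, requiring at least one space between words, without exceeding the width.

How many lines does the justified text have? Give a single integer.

Line 1: ['salt', 'banana', 'bridge'] (min_width=18, slack=1)
Line 2: ['end', 'play', 'butter'] (min_width=15, slack=4)
Line 3: ['rock', 'hard', 'good'] (min_width=14, slack=5)
Line 4: ['stone', 'any'] (min_width=9, slack=10)
Total lines: 4

Answer: 4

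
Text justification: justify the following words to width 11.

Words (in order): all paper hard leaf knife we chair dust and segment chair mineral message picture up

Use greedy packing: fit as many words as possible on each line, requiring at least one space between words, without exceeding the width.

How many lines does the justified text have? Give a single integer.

Answer: 9

Derivation:
Line 1: ['all', 'paper'] (min_width=9, slack=2)
Line 2: ['hard', 'leaf'] (min_width=9, slack=2)
Line 3: ['knife', 'we'] (min_width=8, slack=3)
Line 4: ['chair', 'dust'] (min_width=10, slack=1)
Line 5: ['and', 'segment'] (min_width=11, slack=0)
Line 6: ['chair'] (min_width=5, slack=6)
Line 7: ['mineral'] (min_width=7, slack=4)
Line 8: ['message'] (min_width=7, slack=4)
Line 9: ['picture', 'up'] (min_width=10, slack=1)
Total lines: 9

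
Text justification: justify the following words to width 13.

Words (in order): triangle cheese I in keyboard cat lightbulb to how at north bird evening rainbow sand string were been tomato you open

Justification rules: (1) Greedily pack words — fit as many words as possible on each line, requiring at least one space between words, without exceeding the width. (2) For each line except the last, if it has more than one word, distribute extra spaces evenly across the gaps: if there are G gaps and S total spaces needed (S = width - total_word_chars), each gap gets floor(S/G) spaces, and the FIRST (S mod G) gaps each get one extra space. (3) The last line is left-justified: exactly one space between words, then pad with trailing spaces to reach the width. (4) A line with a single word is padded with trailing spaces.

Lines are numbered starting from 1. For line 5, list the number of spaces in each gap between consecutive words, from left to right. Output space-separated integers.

Line 1: ['triangle'] (min_width=8, slack=5)
Line 2: ['cheese', 'I', 'in'] (min_width=11, slack=2)
Line 3: ['keyboard', 'cat'] (min_width=12, slack=1)
Line 4: ['lightbulb', 'to'] (min_width=12, slack=1)
Line 5: ['how', 'at', 'north'] (min_width=12, slack=1)
Line 6: ['bird', 'evening'] (min_width=12, slack=1)
Line 7: ['rainbow', 'sand'] (min_width=12, slack=1)
Line 8: ['string', 'were'] (min_width=11, slack=2)
Line 9: ['been', 'tomato'] (min_width=11, slack=2)
Line 10: ['you', 'open'] (min_width=8, slack=5)

Answer: 2 1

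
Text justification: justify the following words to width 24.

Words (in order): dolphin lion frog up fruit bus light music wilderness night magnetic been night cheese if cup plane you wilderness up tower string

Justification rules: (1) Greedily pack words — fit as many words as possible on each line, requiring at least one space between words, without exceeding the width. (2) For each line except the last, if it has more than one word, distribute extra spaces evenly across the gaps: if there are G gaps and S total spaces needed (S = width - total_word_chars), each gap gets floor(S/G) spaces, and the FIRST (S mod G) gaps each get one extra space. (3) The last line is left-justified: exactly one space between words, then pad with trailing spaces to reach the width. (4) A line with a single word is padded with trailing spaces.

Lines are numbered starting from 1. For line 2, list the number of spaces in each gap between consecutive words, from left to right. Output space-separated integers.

Answer: 2 2 2

Derivation:
Line 1: ['dolphin', 'lion', 'frog', 'up'] (min_width=20, slack=4)
Line 2: ['fruit', 'bus', 'light', 'music'] (min_width=21, slack=3)
Line 3: ['wilderness', 'night'] (min_width=16, slack=8)
Line 4: ['magnetic', 'been', 'night'] (min_width=19, slack=5)
Line 5: ['cheese', 'if', 'cup', 'plane', 'you'] (min_width=23, slack=1)
Line 6: ['wilderness', 'up', 'tower'] (min_width=19, slack=5)
Line 7: ['string'] (min_width=6, slack=18)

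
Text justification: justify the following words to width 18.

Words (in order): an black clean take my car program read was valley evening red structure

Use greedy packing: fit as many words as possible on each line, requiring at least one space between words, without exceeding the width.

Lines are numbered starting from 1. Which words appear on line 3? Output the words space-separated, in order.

Answer: program read was

Derivation:
Line 1: ['an', 'black', 'clean'] (min_width=14, slack=4)
Line 2: ['take', 'my', 'car'] (min_width=11, slack=7)
Line 3: ['program', 'read', 'was'] (min_width=16, slack=2)
Line 4: ['valley', 'evening', 'red'] (min_width=18, slack=0)
Line 5: ['structure'] (min_width=9, slack=9)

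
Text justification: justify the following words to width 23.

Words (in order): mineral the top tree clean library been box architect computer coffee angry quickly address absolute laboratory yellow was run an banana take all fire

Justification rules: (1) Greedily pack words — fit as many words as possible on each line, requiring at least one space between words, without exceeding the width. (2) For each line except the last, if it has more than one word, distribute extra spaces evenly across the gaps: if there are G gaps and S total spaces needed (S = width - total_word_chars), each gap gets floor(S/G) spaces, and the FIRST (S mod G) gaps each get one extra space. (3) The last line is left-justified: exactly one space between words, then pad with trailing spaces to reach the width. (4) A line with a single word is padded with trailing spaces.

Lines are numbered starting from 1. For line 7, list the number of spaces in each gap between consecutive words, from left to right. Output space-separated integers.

Answer: 2 1 1 1

Derivation:
Line 1: ['mineral', 'the', 'top', 'tree'] (min_width=20, slack=3)
Line 2: ['clean', 'library', 'been', 'box'] (min_width=22, slack=1)
Line 3: ['architect', 'computer'] (min_width=18, slack=5)
Line 4: ['coffee', 'angry', 'quickly'] (min_width=20, slack=3)
Line 5: ['address', 'absolute'] (min_width=16, slack=7)
Line 6: ['laboratory', 'yellow', 'was'] (min_width=21, slack=2)
Line 7: ['run', 'an', 'banana', 'take', 'all'] (min_width=22, slack=1)
Line 8: ['fire'] (min_width=4, slack=19)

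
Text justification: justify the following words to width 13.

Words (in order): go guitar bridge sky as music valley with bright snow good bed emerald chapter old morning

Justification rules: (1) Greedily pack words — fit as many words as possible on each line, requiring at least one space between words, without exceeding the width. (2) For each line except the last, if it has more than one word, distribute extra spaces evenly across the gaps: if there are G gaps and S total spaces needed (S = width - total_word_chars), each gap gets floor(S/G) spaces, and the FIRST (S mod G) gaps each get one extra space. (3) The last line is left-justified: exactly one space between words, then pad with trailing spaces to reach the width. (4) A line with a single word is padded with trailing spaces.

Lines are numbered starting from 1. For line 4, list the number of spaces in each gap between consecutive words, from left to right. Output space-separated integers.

Answer: 3

Derivation:
Line 1: ['go', 'guitar'] (min_width=9, slack=4)
Line 2: ['bridge', 'sky', 'as'] (min_width=13, slack=0)
Line 3: ['music', 'valley'] (min_width=12, slack=1)
Line 4: ['with', 'bright'] (min_width=11, slack=2)
Line 5: ['snow', 'good', 'bed'] (min_width=13, slack=0)
Line 6: ['emerald'] (min_width=7, slack=6)
Line 7: ['chapter', 'old'] (min_width=11, slack=2)
Line 8: ['morning'] (min_width=7, slack=6)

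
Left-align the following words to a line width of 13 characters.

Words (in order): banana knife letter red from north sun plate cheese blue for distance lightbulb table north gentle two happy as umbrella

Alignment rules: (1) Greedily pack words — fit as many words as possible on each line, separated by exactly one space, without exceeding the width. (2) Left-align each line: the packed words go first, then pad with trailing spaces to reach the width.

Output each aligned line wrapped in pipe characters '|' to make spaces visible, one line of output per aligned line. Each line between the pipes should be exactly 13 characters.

Answer: |banana knife |
|letter red   |
|from north   |
|sun plate    |
|cheese blue  |
|for distance |
|lightbulb    |
|table north  |
|gentle two   |
|happy as     |
|umbrella     |

Derivation:
Line 1: ['banana', 'knife'] (min_width=12, slack=1)
Line 2: ['letter', 'red'] (min_width=10, slack=3)
Line 3: ['from', 'north'] (min_width=10, slack=3)
Line 4: ['sun', 'plate'] (min_width=9, slack=4)
Line 5: ['cheese', 'blue'] (min_width=11, slack=2)
Line 6: ['for', 'distance'] (min_width=12, slack=1)
Line 7: ['lightbulb'] (min_width=9, slack=4)
Line 8: ['table', 'north'] (min_width=11, slack=2)
Line 9: ['gentle', 'two'] (min_width=10, slack=3)
Line 10: ['happy', 'as'] (min_width=8, slack=5)
Line 11: ['umbrella'] (min_width=8, slack=5)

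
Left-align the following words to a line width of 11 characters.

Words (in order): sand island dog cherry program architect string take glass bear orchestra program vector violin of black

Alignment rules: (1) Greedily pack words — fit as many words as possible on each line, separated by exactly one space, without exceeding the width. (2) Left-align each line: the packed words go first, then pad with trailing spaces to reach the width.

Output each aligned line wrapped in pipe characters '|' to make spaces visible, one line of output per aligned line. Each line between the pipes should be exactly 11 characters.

Answer: |sand island|
|dog cherry |
|program    |
|architect  |
|string take|
|glass bear |
|orchestra  |
|program    |
|vector     |
|violin of  |
|black      |

Derivation:
Line 1: ['sand', 'island'] (min_width=11, slack=0)
Line 2: ['dog', 'cherry'] (min_width=10, slack=1)
Line 3: ['program'] (min_width=7, slack=4)
Line 4: ['architect'] (min_width=9, slack=2)
Line 5: ['string', 'take'] (min_width=11, slack=0)
Line 6: ['glass', 'bear'] (min_width=10, slack=1)
Line 7: ['orchestra'] (min_width=9, slack=2)
Line 8: ['program'] (min_width=7, slack=4)
Line 9: ['vector'] (min_width=6, slack=5)
Line 10: ['violin', 'of'] (min_width=9, slack=2)
Line 11: ['black'] (min_width=5, slack=6)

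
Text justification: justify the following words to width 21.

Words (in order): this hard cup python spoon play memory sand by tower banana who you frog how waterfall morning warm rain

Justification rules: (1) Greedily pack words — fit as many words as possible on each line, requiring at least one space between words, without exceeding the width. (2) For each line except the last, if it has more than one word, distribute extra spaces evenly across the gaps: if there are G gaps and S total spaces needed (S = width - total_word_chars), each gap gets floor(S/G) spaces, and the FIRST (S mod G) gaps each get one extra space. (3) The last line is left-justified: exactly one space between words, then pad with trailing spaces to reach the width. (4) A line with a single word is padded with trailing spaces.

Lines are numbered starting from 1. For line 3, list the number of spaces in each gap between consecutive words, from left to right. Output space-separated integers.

Answer: 2 1 1

Derivation:
Line 1: ['this', 'hard', 'cup', 'python'] (min_width=20, slack=1)
Line 2: ['spoon', 'play', 'memory'] (min_width=17, slack=4)
Line 3: ['sand', 'by', 'tower', 'banana'] (min_width=20, slack=1)
Line 4: ['who', 'you', 'frog', 'how'] (min_width=16, slack=5)
Line 5: ['waterfall', 'morning'] (min_width=17, slack=4)
Line 6: ['warm', 'rain'] (min_width=9, slack=12)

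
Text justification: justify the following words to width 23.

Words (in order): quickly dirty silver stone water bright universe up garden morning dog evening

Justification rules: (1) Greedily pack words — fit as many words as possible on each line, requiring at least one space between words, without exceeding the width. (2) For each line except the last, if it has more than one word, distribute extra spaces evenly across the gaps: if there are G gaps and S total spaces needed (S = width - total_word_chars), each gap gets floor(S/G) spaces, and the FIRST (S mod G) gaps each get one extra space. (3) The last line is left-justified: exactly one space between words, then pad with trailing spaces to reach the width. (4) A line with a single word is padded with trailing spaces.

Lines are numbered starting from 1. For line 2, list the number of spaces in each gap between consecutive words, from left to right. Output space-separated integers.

Answer: 4 3

Derivation:
Line 1: ['quickly', 'dirty', 'silver'] (min_width=20, slack=3)
Line 2: ['stone', 'water', 'bright'] (min_width=18, slack=5)
Line 3: ['universe', 'up', 'garden'] (min_width=18, slack=5)
Line 4: ['morning', 'dog', 'evening'] (min_width=19, slack=4)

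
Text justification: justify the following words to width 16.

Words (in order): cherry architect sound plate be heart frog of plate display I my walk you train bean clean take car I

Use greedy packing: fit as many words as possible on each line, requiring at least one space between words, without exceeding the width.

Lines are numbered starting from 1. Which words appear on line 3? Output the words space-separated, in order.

Line 1: ['cherry', 'architect'] (min_width=16, slack=0)
Line 2: ['sound', 'plate', 'be'] (min_width=14, slack=2)
Line 3: ['heart', 'frog', 'of'] (min_width=13, slack=3)
Line 4: ['plate', 'display', 'I'] (min_width=15, slack=1)
Line 5: ['my', 'walk', 'you'] (min_width=11, slack=5)
Line 6: ['train', 'bean', 'clean'] (min_width=16, slack=0)
Line 7: ['take', 'car', 'I'] (min_width=10, slack=6)

Answer: heart frog of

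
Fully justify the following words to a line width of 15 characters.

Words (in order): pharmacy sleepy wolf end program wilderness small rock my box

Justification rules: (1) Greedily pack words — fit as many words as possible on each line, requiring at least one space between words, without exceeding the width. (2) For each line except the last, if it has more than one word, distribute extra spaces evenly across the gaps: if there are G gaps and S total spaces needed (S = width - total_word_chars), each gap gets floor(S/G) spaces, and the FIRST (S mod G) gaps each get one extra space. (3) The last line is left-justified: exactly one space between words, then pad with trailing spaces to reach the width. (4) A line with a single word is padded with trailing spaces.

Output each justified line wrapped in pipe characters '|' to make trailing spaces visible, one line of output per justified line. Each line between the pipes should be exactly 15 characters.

Answer: |pharmacy sleepy|
|wolf        end|
|program        |
|wilderness     |
|small  rock  my|
|box            |

Derivation:
Line 1: ['pharmacy', 'sleepy'] (min_width=15, slack=0)
Line 2: ['wolf', 'end'] (min_width=8, slack=7)
Line 3: ['program'] (min_width=7, slack=8)
Line 4: ['wilderness'] (min_width=10, slack=5)
Line 5: ['small', 'rock', 'my'] (min_width=13, slack=2)
Line 6: ['box'] (min_width=3, slack=12)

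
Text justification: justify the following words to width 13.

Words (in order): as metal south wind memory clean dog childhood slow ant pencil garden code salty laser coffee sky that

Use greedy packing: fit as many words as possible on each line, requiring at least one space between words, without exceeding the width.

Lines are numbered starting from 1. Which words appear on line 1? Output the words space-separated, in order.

Answer: as metal

Derivation:
Line 1: ['as', 'metal'] (min_width=8, slack=5)
Line 2: ['south', 'wind'] (min_width=10, slack=3)
Line 3: ['memory', 'clean'] (min_width=12, slack=1)
Line 4: ['dog', 'childhood'] (min_width=13, slack=0)
Line 5: ['slow', 'ant'] (min_width=8, slack=5)
Line 6: ['pencil', 'garden'] (min_width=13, slack=0)
Line 7: ['code', 'salty'] (min_width=10, slack=3)
Line 8: ['laser', 'coffee'] (min_width=12, slack=1)
Line 9: ['sky', 'that'] (min_width=8, slack=5)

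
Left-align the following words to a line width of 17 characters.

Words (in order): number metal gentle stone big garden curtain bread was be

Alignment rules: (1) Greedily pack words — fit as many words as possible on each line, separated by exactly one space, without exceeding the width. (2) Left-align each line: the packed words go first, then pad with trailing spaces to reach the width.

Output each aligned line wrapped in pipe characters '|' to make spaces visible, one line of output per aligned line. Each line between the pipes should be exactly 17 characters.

Line 1: ['number', 'metal'] (min_width=12, slack=5)
Line 2: ['gentle', 'stone', 'big'] (min_width=16, slack=1)
Line 3: ['garden', 'curtain'] (min_width=14, slack=3)
Line 4: ['bread', 'was', 'be'] (min_width=12, slack=5)

Answer: |number metal     |
|gentle stone big |
|garden curtain   |
|bread was be     |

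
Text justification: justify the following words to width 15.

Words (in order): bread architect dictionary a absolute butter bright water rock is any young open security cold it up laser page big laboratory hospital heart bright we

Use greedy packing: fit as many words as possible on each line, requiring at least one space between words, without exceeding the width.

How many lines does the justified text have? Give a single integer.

Answer: 12

Derivation:
Line 1: ['bread', 'architect'] (min_width=15, slack=0)
Line 2: ['dictionary', 'a'] (min_width=12, slack=3)
Line 3: ['absolute', 'butter'] (min_width=15, slack=0)
Line 4: ['bright', 'water'] (min_width=12, slack=3)
Line 5: ['rock', 'is', 'any'] (min_width=11, slack=4)
Line 6: ['young', 'open'] (min_width=10, slack=5)
Line 7: ['security', 'cold'] (min_width=13, slack=2)
Line 8: ['it', 'up', 'laser'] (min_width=11, slack=4)
Line 9: ['page', 'big'] (min_width=8, slack=7)
Line 10: ['laboratory'] (min_width=10, slack=5)
Line 11: ['hospital', 'heart'] (min_width=14, slack=1)
Line 12: ['bright', 'we'] (min_width=9, slack=6)
Total lines: 12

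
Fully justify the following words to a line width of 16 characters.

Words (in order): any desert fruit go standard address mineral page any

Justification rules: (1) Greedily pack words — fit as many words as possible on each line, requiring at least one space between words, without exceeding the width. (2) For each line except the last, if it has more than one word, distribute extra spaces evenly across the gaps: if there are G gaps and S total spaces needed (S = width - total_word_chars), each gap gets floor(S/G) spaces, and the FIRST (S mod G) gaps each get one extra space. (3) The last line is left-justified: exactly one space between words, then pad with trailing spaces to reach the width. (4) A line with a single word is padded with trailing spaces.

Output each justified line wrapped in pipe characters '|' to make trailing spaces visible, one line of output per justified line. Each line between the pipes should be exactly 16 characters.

Answer: |any desert fruit|
|go      standard|
|address  mineral|
|page any        |

Derivation:
Line 1: ['any', 'desert', 'fruit'] (min_width=16, slack=0)
Line 2: ['go', 'standard'] (min_width=11, slack=5)
Line 3: ['address', 'mineral'] (min_width=15, slack=1)
Line 4: ['page', 'any'] (min_width=8, slack=8)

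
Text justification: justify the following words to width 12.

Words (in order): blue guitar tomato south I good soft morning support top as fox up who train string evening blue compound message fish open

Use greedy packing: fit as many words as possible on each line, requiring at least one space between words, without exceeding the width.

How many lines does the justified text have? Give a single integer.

Line 1: ['blue', 'guitar'] (min_width=11, slack=1)
Line 2: ['tomato', 'south'] (min_width=12, slack=0)
Line 3: ['I', 'good', 'soft'] (min_width=11, slack=1)
Line 4: ['morning'] (min_width=7, slack=5)
Line 5: ['support', 'top'] (min_width=11, slack=1)
Line 6: ['as', 'fox', 'up'] (min_width=9, slack=3)
Line 7: ['who', 'train'] (min_width=9, slack=3)
Line 8: ['string'] (min_width=6, slack=6)
Line 9: ['evening', 'blue'] (min_width=12, slack=0)
Line 10: ['compound'] (min_width=8, slack=4)
Line 11: ['message', 'fish'] (min_width=12, slack=0)
Line 12: ['open'] (min_width=4, slack=8)
Total lines: 12

Answer: 12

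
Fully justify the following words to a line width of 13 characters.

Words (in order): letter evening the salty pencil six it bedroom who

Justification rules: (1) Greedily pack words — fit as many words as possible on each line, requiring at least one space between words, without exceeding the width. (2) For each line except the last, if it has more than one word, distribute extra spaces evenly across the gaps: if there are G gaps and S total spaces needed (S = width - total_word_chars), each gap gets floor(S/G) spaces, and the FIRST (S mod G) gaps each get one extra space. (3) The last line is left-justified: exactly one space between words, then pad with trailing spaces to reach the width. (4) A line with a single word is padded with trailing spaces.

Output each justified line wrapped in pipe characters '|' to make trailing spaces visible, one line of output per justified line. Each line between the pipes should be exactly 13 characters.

Line 1: ['letter'] (min_width=6, slack=7)
Line 2: ['evening', 'the'] (min_width=11, slack=2)
Line 3: ['salty', 'pencil'] (min_width=12, slack=1)
Line 4: ['six', 'it'] (min_width=6, slack=7)
Line 5: ['bedroom', 'who'] (min_width=11, slack=2)

Answer: |letter       |
|evening   the|
|salty  pencil|
|six        it|
|bedroom who  |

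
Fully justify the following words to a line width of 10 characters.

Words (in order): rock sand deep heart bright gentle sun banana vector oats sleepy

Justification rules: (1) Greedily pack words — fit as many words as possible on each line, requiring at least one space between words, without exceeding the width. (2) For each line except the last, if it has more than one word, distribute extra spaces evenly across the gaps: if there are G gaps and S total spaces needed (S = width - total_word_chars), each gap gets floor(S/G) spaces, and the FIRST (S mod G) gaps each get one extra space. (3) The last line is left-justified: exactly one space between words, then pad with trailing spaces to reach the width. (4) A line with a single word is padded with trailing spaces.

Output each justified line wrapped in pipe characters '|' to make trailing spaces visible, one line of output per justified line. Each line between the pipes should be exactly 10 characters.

Line 1: ['rock', 'sand'] (min_width=9, slack=1)
Line 2: ['deep', 'heart'] (min_width=10, slack=0)
Line 3: ['bright'] (min_width=6, slack=4)
Line 4: ['gentle', 'sun'] (min_width=10, slack=0)
Line 5: ['banana'] (min_width=6, slack=4)
Line 6: ['vector'] (min_width=6, slack=4)
Line 7: ['oats'] (min_width=4, slack=6)
Line 8: ['sleepy'] (min_width=6, slack=4)

Answer: |rock  sand|
|deep heart|
|bright    |
|gentle sun|
|banana    |
|vector    |
|oats      |
|sleepy    |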